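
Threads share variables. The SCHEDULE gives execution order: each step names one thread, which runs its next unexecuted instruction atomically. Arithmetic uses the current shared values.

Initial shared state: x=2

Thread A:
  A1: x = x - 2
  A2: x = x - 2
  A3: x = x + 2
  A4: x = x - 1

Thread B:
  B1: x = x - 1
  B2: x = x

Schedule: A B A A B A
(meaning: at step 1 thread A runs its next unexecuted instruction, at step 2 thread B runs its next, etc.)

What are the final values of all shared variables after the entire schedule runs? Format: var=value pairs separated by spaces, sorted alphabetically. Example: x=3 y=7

Step 1: thread A executes A1 (x = x - 2). Shared: x=0. PCs: A@1 B@0
Step 2: thread B executes B1 (x = x - 1). Shared: x=-1. PCs: A@1 B@1
Step 3: thread A executes A2 (x = x - 2). Shared: x=-3. PCs: A@2 B@1
Step 4: thread A executes A3 (x = x + 2). Shared: x=-1. PCs: A@3 B@1
Step 5: thread B executes B2 (x = x). Shared: x=-1. PCs: A@3 B@2
Step 6: thread A executes A4 (x = x - 1). Shared: x=-2. PCs: A@4 B@2

Answer: x=-2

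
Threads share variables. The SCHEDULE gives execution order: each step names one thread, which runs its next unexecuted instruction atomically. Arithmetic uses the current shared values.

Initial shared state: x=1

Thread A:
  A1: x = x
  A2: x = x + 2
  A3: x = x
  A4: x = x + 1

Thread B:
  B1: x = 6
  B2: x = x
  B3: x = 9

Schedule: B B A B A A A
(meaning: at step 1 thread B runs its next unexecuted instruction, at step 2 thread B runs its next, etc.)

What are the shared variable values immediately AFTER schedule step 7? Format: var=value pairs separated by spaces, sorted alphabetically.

Answer: x=12

Derivation:
Step 1: thread B executes B1 (x = 6). Shared: x=6. PCs: A@0 B@1
Step 2: thread B executes B2 (x = x). Shared: x=6. PCs: A@0 B@2
Step 3: thread A executes A1 (x = x). Shared: x=6. PCs: A@1 B@2
Step 4: thread B executes B3 (x = 9). Shared: x=9. PCs: A@1 B@3
Step 5: thread A executes A2 (x = x + 2). Shared: x=11. PCs: A@2 B@3
Step 6: thread A executes A3 (x = x). Shared: x=11. PCs: A@3 B@3
Step 7: thread A executes A4 (x = x + 1). Shared: x=12. PCs: A@4 B@3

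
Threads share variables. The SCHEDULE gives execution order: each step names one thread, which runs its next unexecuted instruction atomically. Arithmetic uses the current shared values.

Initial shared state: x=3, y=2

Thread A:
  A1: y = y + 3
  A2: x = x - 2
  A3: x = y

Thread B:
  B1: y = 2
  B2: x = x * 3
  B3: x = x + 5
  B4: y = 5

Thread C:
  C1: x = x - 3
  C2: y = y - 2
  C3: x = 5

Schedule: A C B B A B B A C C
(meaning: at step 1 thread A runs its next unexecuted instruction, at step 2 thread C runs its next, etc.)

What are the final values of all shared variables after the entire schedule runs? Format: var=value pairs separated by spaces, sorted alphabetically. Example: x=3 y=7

Answer: x=5 y=3

Derivation:
Step 1: thread A executes A1 (y = y + 3). Shared: x=3 y=5. PCs: A@1 B@0 C@0
Step 2: thread C executes C1 (x = x - 3). Shared: x=0 y=5. PCs: A@1 B@0 C@1
Step 3: thread B executes B1 (y = 2). Shared: x=0 y=2. PCs: A@1 B@1 C@1
Step 4: thread B executes B2 (x = x * 3). Shared: x=0 y=2. PCs: A@1 B@2 C@1
Step 5: thread A executes A2 (x = x - 2). Shared: x=-2 y=2. PCs: A@2 B@2 C@1
Step 6: thread B executes B3 (x = x + 5). Shared: x=3 y=2. PCs: A@2 B@3 C@1
Step 7: thread B executes B4 (y = 5). Shared: x=3 y=5. PCs: A@2 B@4 C@1
Step 8: thread A executes A3 (x = y). Shared: x=5 y=5. PCs: A@3 B@4 C@1
Step 9: thread C executes C2 (y = y - 2). Shared: x=5 y=3. PCs: A@3 B@4 C@2
Step 10: thread C executes C3 (x = 5). Shared: x=5 y=3. PCs: A@3 B@4 C@3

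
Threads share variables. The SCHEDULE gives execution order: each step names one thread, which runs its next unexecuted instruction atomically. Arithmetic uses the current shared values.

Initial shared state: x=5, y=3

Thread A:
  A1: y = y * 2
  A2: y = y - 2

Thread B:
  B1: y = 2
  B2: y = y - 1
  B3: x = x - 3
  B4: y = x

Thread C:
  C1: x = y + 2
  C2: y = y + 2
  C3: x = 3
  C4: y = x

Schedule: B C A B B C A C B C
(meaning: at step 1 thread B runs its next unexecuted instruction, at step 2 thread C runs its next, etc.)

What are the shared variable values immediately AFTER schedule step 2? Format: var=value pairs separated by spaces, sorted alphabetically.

Answer: x=4 y=2

Derivation:
Step 1: thread B executes B1 (y = 2). Shared: x=5 y=2. PCs: A@0 B@1 C@0
Step 2: thread C executes C1 (x = y + 2). Shared: x=4 y=2. PCs: A@0 B@1 C@1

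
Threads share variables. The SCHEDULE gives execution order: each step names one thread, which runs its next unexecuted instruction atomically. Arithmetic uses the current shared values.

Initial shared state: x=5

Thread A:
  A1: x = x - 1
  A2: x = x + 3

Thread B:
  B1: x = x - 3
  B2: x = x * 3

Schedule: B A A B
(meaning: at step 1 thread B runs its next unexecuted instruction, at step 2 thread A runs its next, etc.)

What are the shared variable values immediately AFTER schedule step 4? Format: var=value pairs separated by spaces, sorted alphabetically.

Step 1: thread B executes B1 (x = x - 3). Shared: x=2. PCs: A@0 B@1
Step 2: thread A executes A1 (x = x - 1). Shared: x=1. PCs: A@1 B@1
Step 3: thread A executes A2 (x = x + 3). Shared: x=4. PCs: A@2 B@1
Step 4: thread B executes B2 (x = x * 3). Shared: x=12. PCs: A@2 B@2

Answer: x=12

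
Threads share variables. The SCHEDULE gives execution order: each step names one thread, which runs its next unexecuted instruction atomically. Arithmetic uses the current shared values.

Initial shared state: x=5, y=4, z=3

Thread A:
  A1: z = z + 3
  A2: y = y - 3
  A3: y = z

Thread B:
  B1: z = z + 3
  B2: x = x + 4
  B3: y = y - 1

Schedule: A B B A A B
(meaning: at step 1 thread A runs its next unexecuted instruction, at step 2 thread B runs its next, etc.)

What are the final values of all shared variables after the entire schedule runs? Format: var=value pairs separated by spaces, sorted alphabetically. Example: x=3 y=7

Step 1: thread A executes A1 (z = z + 3). Shared: x=5 y=4 z=6. PCs: A@1 B@0
Step 2: thread B executes B1 (z = z + 3). Shared: x=5 y=4 z=9. PCs: A@1 B@1
Step 3: thread B executes B2 (x = x + 4). Shared: x=9 y=4 z=9. PCs: A@1 B@2
Step 4: thread A executes A2 (y = y - 3). Shared: x=9 y=1 z=9. PCs: A@2 B@2
Step 5: thread A executes A3 (y = z). Shared: x=9 y=9 z=9. PCs: A@3 B@2
Step 6: thread B executes B3 (y = y - 1). Shared: x=9 y=8 z=9. PCs: A@3 B@3

Answer: x=9 y=8 z=9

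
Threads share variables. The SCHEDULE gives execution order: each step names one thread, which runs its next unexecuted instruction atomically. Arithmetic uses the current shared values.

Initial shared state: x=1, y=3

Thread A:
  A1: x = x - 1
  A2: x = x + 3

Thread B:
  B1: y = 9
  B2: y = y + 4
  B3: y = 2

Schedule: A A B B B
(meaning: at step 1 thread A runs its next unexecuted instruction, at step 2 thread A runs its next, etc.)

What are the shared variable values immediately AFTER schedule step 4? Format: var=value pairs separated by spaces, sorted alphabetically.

Answer: x=3 y=13

Derivation:
Step 1: thread A executes A1 (x = x - 1). Shared: x=0 y=3. PCs: A@1 B@0
Step 2: thread A executes A2 (x = x + 3). Shared: x=3 y=3. PCs: A@2 B@0
Step 3: thread B executes B1 (y = 9). Shared: x=3 y=9. PCs: A@2 B@1
Step 4: thread B executes B2 (y = y + 4). Shared: x=3 y=13. PCs: A@2 B@2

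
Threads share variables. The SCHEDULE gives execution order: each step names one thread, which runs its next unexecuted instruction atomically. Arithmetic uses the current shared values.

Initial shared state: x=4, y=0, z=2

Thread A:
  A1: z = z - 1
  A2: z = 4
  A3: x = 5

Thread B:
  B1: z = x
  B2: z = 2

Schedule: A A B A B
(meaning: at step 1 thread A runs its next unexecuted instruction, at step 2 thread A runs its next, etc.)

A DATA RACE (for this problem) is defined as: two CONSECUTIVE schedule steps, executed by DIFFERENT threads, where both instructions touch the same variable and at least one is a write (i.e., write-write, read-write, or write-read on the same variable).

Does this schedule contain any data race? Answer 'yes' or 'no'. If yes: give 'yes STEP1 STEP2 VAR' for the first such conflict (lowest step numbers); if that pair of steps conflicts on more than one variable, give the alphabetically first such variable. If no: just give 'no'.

Answer: yes 2 3 z

Derivation:
Steps 1,2: same thread (A). No race.
Steps 2,3: A(z = 4) vs B(z = x). RACE on z (W-W).
Steps 3,4: B(z = x) vs A(x = 5). RACE on x (R-W).
Steps 4,5: A(r=-,w=x) vs B(r=-,w=z). No conflict.
First conflict at steps 2,3.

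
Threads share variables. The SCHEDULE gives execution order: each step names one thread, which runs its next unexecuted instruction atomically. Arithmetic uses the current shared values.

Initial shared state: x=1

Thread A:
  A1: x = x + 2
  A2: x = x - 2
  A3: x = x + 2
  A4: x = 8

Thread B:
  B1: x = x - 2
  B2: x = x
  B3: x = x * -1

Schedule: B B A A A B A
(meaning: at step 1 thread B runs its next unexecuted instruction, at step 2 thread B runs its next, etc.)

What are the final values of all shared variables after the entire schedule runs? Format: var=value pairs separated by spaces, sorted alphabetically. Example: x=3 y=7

Step 1: thread B executes B1 (x = x - 2). Shared: x=-1. PCs: A@0 B@1
Step 2: thread B executes B2 (x = x). Shared: x=-1. PCs: A@0 B@2
Step 3: thread A executes A1 (x = x + 2). Shared: x=1. PCs: A@1 B@2
Step 4: thread A executes A2 (x = x - 2). Shared: x=-1. PCs: A@2 B@2
Step 5: thread A executes A3 (x = x + 2). Shared: x=1. PCs: A@3 B@2
Step 6: thread B executes B3 (x = x * -1). Shared: x=-1. PCs: A@3 B@3
Step 7: thread A executes A4 (x = 8). Shared: x=8. PCs: A@4 B@3

Answer: x=8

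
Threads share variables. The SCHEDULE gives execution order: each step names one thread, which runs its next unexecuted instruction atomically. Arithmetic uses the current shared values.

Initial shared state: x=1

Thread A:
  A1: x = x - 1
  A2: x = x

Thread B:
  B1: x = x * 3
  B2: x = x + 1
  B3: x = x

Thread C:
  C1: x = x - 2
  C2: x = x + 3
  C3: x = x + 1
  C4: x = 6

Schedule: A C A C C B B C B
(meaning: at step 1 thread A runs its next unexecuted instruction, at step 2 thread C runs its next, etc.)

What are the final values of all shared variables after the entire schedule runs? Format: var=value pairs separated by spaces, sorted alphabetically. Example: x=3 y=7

Answer: x=6

Derivation:
Step 1: thread A executes A1 (x = x - 1). Shared: x=0. PCs: A@1 B@0 C@0
Step 2: thread C executes C1 (x = x - 2). Shared: x=-2. PCs: A@1 B@0 C@1
Step 3: thread A executes A2 (x = x). Shared: x=-2. PCs: A@2 B@0 C@1
Step 4: thread C executes C2 (x = x + 3). Shared: x=1. PCs: A@2 B@0 C@2
Step 5: thread C executes C3 (x = x + 1). Shared: x=2. PCs: A@2 B@0 C@3
Step 6: thread B executes B1 (x = x * 3). Shared: x=6. PCs: A@2 B@1 C@3
Step 7: thread B executes B2 (x = x + 1). Shared: x=7. PCs: A@2 B@2 C@3
Step 8: thread C executes C4 (x = 6). Shared: x=6. PCs: A@2 B@2 C@4
Step 9: thread B executes B3 (x = x). Shared: x=6. PCs: A@2 B@3 C@4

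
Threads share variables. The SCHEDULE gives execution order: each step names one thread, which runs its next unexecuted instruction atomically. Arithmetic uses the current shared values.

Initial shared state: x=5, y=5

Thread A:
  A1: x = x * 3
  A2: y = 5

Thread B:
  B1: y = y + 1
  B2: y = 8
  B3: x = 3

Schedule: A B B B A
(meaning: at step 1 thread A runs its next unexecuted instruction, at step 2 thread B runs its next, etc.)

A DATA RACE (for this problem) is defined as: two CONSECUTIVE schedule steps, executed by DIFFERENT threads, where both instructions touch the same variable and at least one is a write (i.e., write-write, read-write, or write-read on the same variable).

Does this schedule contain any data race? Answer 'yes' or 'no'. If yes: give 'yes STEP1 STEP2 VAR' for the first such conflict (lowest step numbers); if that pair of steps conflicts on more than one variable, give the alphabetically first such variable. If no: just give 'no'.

Answer: no

Derivation:
Steps 1,2: A(r=x,w=x) vs B(r=y,w=y). No conflict.
Steps 2,3: same thread (B). No race.
Steps 3,4: same thread (B). No race.
Steps 4,5: B(r=-,w=x) vs A(r=-,w=y). No conflict.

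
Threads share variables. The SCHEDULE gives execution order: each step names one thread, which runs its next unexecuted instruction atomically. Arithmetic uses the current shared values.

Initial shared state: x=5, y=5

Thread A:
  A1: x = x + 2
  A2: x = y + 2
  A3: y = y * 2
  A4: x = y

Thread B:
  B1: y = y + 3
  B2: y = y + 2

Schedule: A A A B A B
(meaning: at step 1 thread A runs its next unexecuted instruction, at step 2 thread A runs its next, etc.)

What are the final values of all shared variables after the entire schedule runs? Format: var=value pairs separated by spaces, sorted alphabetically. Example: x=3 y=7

Step 1: thread A executes A1 (x = x + 2). Shared: x=7 y=5. PCs: A@1 B@0
Step 2: thread A executes A2 (x = y + 2). Shared: x=7 y=5. PCs: A@2 B@0
Step 3: thread A executes A3 (y = y * 2). Shared: x=7 y=10. PCs: A@3 B@0
Step 4: thread B executes B1 (y = y + 3). Shared: x=7 y=13. PCs: A@3 B@1
Step 5: thread A executes A4 (x = y). Shared: x=13 y=13. PCs: A@4 B@1
Step 6: thread B executes B2 (y = y + 2). Shared: x=13 y=15. PCs: A@4 B@2

Answer: x=13 y=15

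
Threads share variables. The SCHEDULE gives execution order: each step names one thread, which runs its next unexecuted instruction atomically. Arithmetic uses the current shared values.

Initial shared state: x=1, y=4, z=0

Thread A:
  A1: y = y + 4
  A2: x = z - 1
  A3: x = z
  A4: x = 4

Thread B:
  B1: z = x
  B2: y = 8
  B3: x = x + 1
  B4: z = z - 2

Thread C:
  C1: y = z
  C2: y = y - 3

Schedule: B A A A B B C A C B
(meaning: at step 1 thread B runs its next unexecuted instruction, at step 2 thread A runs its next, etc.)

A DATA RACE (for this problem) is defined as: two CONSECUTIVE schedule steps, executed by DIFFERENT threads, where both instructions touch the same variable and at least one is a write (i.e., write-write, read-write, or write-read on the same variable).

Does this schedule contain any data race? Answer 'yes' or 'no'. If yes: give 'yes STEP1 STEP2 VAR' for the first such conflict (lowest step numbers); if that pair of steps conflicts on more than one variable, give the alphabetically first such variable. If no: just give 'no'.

Steps 1,2: B(r=x,w=z) vs A(r=y,w=y). No conflict.
Steps 2,3: same thread (A). No race.
Steps 3,4: same thread (A). No race.
Steps 4,5: A(r=z,w=x) vs B(r=-,w=y). No conflict.
Steps 5,6: same thread (B). No race.
Steps 6,7: B(r=x,w=x) vs C(r=z,w=y). No conflict.
Steps 7,8: C(r=z,w=y) vs A(r=-,w=x). No conflict.
Steps 8,9: A(r=-,w=x) vs C(r=y,w=y). No conflict.
Steps 9,10: C(r=y,w=y) vs B(r=z,w=z). No conflict.

Answer: no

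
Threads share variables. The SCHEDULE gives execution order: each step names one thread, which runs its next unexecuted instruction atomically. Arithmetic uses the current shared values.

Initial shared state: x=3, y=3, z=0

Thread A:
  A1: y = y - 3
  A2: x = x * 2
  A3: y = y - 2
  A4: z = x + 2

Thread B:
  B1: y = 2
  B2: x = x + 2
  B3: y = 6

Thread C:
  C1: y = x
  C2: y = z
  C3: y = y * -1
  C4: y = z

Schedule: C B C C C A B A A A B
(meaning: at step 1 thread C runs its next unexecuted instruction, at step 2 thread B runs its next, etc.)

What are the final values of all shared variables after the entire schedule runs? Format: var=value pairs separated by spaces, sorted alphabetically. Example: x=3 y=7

Answer: x=10 y=6 z=12

Derivation:
Step 1: thread C executes C1 (y = x). Shared: x=3 y=3 z=0. PCs: A@0 B@0 C@1
Step 2: thread B executes B1 (y = 2). Shared: x=3 y=2 z=0. PCs: A@0 B@1 C@1
Step 3: thread C executes C2 (y = z). Shared: x=3 y=0 z=0. PCs: A@0 B@1 C@2
Step 4: thread C executes C3 (y = y * -1). Shared: x=3 y=0 z=0. PCs: A@0 B@1 C@3
Step 5: thread C executes C4 (y = z). Shared: x=3 y=0 z=0. PCs: A@0 B@1 C@4
Step 6: thread A executes A1 (y = y - 3). Shared: x=3 y=-3 z=0. PCs: A@1 B@1 C@4
Step 7: thread B executes B2 (x = x + 2). Shared: x=5 y=-3 z=0. PCs: A@1 B@2 C@4
Step 8: thread A executes A2 (x = x * 2). Shared: x=10 y=-3 z=0. PCs: A@2 B@2 C@4
Step 9: thread A executes A3 (y = y - 2). Shared: x=10 y=-5 z=0. PCs: A@3 B@2 C@4
Step 10: thread A executes A4 (z = x + 2). Shared: x=10 y=-5 z=12. PCs: A@4 B@2 C@4
Step 11: thread B executes B3 (y = 6). Shared: x=10 y=6 z=12. PCs: A@4 B@3 C@4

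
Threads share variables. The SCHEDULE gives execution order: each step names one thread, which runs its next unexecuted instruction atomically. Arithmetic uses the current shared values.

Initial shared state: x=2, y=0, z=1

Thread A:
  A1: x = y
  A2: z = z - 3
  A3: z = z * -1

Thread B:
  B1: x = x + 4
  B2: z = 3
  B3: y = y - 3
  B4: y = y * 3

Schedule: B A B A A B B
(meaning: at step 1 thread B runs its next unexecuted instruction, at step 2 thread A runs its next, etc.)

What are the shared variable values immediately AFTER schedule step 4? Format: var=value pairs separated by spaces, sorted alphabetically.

Answer: x=0 y=0 z=0

Derivation:
Step 1: thread B executes B1 (x = x + 4). Shared: x=6 y=0 z=1. PCs: A@0 B@1
Step 2: thread A executes A1 (x = y). Shared: x=0 y=0 z=1. PCs: A@1 B@1
Step 3: thread B executes B2 (z = 3). Shared: x=0 y=0 z=3. PCs: A@1 B@2
Step 4: thread A executes A2 (z = z - 3). Shared: x=0 y=0 z=0. PCs: A@2 B@2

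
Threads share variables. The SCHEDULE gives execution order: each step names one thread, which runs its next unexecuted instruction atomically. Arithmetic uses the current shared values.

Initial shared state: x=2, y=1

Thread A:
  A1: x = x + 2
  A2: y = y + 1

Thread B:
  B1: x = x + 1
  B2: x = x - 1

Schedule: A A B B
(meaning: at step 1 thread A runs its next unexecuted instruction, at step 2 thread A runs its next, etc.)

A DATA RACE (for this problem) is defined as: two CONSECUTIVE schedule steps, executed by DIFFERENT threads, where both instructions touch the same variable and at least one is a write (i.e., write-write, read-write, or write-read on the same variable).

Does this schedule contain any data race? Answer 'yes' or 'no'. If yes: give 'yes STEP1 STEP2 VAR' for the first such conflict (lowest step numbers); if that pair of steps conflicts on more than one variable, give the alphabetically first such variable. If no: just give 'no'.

Answer: no

Derivation:
Steps 1,2: same thread (A). No race.
Steps 2,3: A(r=y,w=y) vs B(r=x,w=x). No conflict.
Steps 3,4: same thread (B). No race.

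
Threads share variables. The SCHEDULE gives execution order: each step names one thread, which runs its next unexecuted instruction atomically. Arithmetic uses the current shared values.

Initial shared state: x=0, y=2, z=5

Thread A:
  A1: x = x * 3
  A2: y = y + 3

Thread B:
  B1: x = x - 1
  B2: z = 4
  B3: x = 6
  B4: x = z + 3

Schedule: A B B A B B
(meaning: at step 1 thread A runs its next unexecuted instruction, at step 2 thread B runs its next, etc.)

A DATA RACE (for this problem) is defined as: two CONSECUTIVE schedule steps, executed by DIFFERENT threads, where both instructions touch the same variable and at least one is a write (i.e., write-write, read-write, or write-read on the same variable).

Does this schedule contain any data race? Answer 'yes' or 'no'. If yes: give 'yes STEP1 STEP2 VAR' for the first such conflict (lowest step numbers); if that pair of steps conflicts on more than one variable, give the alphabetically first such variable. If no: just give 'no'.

Steps 1,2: A(x = x * 3) vs B(x = x - 1). RACE on x (W-W).
Steps 2,3: same thread (B). No race.
Steps 3,4: B(r=-,w=z) vs A(r=y,w=y). No conflict.
Steps 4,5: A(r=y,w=y) vs B(r=-,w=x). No conflict.
Steps 5,6: same thread (B). No race.
First conflict at steps 1,2.

Answer: yes 1 2 x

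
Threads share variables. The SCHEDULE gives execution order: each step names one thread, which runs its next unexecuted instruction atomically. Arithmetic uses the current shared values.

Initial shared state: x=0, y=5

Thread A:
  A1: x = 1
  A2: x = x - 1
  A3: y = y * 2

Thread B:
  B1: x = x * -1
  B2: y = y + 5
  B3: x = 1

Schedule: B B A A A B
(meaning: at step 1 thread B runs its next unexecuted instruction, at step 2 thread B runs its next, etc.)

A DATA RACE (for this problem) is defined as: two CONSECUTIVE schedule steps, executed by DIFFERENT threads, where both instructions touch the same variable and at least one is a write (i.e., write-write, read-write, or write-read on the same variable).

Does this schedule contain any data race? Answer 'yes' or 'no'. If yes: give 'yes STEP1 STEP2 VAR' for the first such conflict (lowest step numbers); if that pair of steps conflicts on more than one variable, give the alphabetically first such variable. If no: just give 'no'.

Answer: no

Derivation:
Steps 1,2: same thread (B). No race.
Steps 2,3: B(r=y,w=y) vs A(r=-,w=x). No conflict.
Steps 3,4: same thread (A). No race.
Steps 4,5: same thread (A). No race.
Steps 5,6: A(r=y,w=y) vs B(r=-,w=x). No conflict.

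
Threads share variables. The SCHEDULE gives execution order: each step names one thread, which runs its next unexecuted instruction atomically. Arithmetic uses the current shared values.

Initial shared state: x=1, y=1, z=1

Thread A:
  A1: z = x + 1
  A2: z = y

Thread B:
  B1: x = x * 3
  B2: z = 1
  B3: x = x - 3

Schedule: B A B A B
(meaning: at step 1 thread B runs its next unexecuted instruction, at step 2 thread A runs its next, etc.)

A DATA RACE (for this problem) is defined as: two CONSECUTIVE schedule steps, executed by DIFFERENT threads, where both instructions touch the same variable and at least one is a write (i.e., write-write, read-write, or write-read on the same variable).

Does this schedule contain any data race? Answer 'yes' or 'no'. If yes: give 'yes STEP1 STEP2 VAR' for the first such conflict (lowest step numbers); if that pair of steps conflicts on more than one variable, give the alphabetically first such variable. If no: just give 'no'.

Steps 1,2: B(x = x * 3) vs A(z = x + 1). RACE on x (W-R).
Steps 2,3: A(z = x + 1) vs B(z = 1). RACE on z (W-W).
Steps 3,4: B(z = 1) vs A(z = y). RACE on z (W-W).
Steps 4,5: A(r=y,w=z) vs B(r=x,w=x). No conflict.
First conflict at steps 1,2.

Answer: yes 1 2 x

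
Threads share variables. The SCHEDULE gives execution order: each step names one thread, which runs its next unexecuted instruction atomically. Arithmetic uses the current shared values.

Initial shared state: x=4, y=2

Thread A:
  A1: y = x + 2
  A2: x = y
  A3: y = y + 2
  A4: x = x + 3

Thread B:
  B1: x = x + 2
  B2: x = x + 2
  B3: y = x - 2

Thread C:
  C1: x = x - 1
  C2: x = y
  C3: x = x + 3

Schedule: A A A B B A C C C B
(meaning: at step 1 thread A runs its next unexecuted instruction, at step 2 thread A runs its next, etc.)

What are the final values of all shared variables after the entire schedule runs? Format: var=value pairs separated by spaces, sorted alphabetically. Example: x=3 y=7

Answer: x=11 y=9

Derivation:
Step 1: thread A executes A1 (y = x + 2). Shared: x=4 y=6. PCs: A@1 B@0 C@0
Step 2: thread A executes A2 (x = y). Shared: x=6 y=6. PCs: A@2 B@0 C@0
Step 3: thread A executes A3 (y = y + 2). Shared: x=6 y=8. PCs: A@3 B@0 C@0
Step 4: thread B executes B1 (x = x + 2). Shared: x=8 y=8. PCs: A@3 B@1 C@0
Step 5: thread B executes B2 (x = x + 2). Shared: x=10 y=8. PCs: A@3 B@2 C@0
Step 6: thread A executes A4 (x = x + 3). Shared: x=13 y=8. PCs: A@4 B@2 C@0
Step 7: thread C executes C1 (x = x - 1). Shared: x=12 y=8. PCs: A@4 B@2 C@1
Step 8: thread C executes C2 (x = y). Shared: x=8 y=8. PCs: A@4 B@2 C@2
Step 9: thread C executes C3 (x = x + 3). Shared: x=11 y=8. PCs: A@4 B@2 C@3
Step 10: thread B executes B3 (y = x - 2). Shared: x=11 y=9. PCs: A@4 B@3 C@3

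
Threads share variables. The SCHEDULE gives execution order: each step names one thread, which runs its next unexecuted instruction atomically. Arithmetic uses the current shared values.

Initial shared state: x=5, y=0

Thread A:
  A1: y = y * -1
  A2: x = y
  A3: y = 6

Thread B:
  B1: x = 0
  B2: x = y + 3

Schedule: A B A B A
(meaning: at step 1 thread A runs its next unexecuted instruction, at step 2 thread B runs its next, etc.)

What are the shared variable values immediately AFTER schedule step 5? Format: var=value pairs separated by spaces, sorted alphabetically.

Answer: x=3 y=6

Derivation:
Step 1: thread A executes A1 (y = y * -1). Shared: x=5 y=0. PCs: A@1 B@0
Step 2: thread B executes B1 (x = 0). Shared: x=0 y=0. PCs: A@1 B@1
Step 3: thread A executes A2 (x = y). Shared: x=0 y=0. PCs: A@2 B@1
Step 4: thread B executes B2 (x = y + 3). Shared: x=3 y=0. PCs: A@2 B@2
Step 5: thread A executes A3 (y = 6). Shared: x=3 y=6. PCs: A@3 B@2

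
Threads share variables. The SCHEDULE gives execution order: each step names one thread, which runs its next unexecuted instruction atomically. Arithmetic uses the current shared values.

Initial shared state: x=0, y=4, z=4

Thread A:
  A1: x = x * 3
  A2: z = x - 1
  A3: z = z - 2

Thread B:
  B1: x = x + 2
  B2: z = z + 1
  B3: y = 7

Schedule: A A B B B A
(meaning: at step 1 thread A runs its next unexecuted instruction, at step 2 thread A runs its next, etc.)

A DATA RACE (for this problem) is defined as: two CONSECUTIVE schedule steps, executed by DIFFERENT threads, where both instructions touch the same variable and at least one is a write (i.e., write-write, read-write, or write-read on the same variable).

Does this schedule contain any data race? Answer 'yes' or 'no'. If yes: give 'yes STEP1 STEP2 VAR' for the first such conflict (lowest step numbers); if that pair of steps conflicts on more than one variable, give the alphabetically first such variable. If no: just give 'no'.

Answer: yes 2 3 x

Derivation:
Steps 1,2: same thread (A). No race.
Steps 2,3: A(z = x - 1) vs B(x = x + 2). RACE on x (R-W).
Steps 3,4: same thread (B). No race.
Steps 4,5: same thread (B). No race.
Steps 5,6: B(r=-,w=y) vs A(r=z,w=z). No conflict.
First conflict at steps 2,3.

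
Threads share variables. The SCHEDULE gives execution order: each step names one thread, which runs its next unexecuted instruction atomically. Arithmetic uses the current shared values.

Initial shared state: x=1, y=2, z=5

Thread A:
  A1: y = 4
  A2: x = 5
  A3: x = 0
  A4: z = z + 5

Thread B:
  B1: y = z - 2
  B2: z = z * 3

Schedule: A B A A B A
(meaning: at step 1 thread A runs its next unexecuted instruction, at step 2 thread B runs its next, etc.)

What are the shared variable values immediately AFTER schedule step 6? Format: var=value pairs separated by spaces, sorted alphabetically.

Answer: x=0 y=3 z=20

Derivation:
Step 1: thread A executes A1 (y = 4). Shared: x=1 y=4 z=5. PCs: A@1 B@0
Step 2: thread B executes B1 (y = z - 2). Shared: x=1 y=3 z=5. PCs: A@1 B@1
Step 3: thread A executes A2 (x = 5). Shared: x=5 y=3 z=5. PCs: A@2 B@1
Step 4: thread A executes A3 (x = 0). Shared: x=0 y=3 z=5. PCs: A@3 B@1
Step 5: thread B executes B2 (z = z * 3). Shared: x=0 y=3 z=15. PCs: A@3 B@2
Step 6: thread A executes A4 (z = z + 5). Shared: x=0 y=3 z=20. PCs: A@4 B@2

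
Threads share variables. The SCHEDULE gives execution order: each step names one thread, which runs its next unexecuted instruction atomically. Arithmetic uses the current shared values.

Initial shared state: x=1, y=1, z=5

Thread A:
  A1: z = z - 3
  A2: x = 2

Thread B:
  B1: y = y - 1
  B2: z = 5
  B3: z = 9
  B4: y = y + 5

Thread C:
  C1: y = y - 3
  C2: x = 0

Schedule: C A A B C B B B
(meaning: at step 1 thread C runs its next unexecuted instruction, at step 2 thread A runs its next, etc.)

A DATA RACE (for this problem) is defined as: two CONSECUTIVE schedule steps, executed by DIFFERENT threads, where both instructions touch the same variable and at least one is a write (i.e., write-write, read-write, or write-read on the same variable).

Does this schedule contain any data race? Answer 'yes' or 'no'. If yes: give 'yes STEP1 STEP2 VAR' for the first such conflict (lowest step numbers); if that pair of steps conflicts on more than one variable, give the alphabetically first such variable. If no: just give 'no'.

Answer: no

Derivation:
Steps 1,2: C(r=y,w=y) vs A(r=z,w=z). No conflict.
Steps 2,3: same thread (A). No race.
Steps 3,4: A(r=-,w=x) vs B(r=y,w=y). No conflict.
Steps 4,5: B(r=y,w=y) vs C(r=-,w=x). No conflict.
Steps 5,6: C(r=-,w=x) vs B(r=-,w=z). No conflict.
Steps 6,7: same thread (B). No race.
Steps 7,8: same thread (B). No race.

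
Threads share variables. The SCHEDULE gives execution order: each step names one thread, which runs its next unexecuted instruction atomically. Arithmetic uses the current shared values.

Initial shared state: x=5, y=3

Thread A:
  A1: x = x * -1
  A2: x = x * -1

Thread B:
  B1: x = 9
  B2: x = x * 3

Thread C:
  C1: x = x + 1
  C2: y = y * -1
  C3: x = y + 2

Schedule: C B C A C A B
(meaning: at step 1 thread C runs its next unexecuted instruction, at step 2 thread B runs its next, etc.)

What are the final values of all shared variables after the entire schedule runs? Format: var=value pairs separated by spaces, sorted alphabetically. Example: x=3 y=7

Answer: x=3 y=-3

Derivation:
Step 1: thread C executes C1 (x = x + 1). Shared: x=6 y=3. PCs: A@0 B@0 C@1
Step 2: thread B executes B1 (x = 9). Shared: x=9 y=3. PCs: A@0 B@1 C@1
Step 3: thread C executes C2 (y = y * -1). Shared: x=9 y=-3. PCs: A@0 B@1 C@2
Step 4: thread A executes A1 (x = x * -1). Shared: x=-9 y=-3. PCs: A@1 B@1 C@2
Step 5: thread C executes C3 (x = y + 2). Shared: x=-1 y=-3. PCs: A@1 B@1 C@3
Step 6: thread A executes A2 (x = x * -1). Shared: x=1 y=-3. PCs: A@2 B@1 C@3
Step 7: thread B executes B2 (x = x * 3). Shared: x=3 y=-3. PCs: A@2 B@2 C@3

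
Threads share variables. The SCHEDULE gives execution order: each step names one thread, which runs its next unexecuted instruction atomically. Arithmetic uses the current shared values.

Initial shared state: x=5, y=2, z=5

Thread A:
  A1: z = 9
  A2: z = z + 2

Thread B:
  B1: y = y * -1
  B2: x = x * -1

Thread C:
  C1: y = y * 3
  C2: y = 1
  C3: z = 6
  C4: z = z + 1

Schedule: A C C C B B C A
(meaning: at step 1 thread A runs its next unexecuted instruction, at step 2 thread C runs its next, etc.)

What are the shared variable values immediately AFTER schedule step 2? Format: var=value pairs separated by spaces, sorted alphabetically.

Answer: x=5 y=6 z=9

Derivation:
Step 1: thread A executes A1 (z = 9). Shared: x=5 y=2 z=9. PCs: A@1 B@0 C@0
Step 2: thread C executes C1 (y = y * 3). Shared: x=5 y=6 z=9. PCs: A@1 B@0 C@1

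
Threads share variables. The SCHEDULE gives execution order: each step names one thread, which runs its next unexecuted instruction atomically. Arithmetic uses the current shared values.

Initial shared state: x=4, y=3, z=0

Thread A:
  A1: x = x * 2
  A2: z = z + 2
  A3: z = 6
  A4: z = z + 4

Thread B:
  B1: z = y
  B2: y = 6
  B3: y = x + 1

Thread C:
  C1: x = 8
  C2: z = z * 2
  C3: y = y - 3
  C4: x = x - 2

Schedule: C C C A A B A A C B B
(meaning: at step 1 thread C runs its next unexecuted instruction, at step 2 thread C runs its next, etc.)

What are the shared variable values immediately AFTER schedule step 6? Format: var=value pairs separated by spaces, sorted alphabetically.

Answer: x=16 y=0 z=0

Derivation:
Step 1: thread C executes C1 (x = 8). Shared: x=8 y=3 z=0. PCs: A@0 B@0 C@1
Step 2: thread C executes C2 (z = z * 2). Shared: x=8 y=3 z=0. PCs: A@0 B@0 C@2
Step 3: thread C executes C3 (y = y - 3). Shared: x=8 y=0 z=0. PCs: A@0 B@0 C@3
Step 4: thread A executes A1 (x = x * 2). Shared: x=16 y=0 z=0. PCs: A@1 B@0 C@3
Step 5: thread A executes A2 (z = z + 2). Shared: x=16 y=0 z=2. PCs: A@2 B@0 C@3
Step 6: thread B executes B1 (z = y). Shared: x=16 y=0 z=0. PCs: A@2 B@1 C@3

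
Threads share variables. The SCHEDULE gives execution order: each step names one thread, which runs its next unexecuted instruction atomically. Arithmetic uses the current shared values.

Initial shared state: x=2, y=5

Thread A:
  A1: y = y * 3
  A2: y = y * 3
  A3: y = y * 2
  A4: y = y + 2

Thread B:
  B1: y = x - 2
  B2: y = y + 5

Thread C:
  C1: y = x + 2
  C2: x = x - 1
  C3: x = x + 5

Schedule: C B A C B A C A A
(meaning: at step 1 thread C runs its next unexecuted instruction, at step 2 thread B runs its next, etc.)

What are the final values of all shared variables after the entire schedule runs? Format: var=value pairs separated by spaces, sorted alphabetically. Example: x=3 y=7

Step 1: thread C executes C1 (y = x + 2). Shared: x=2 y=4. PCs: A@0 B@0 C@1
Step 2: thread B executes B1 (y = x - 2). Shared: x=2 y=0. PCs: A@0 B@1 C@1
Step 3: thread A executes A1 (y = y * 3). Shared: x=2 y=0. PCs: A@1 B@1 C@1
Step 4: thread C executes C2 (x = x - 1). Shared: x=1 y=0. PCs: A@1 B@1 C@2
Step 5: thread B executes B2 (y = y + 5). Shared: x=1 y=5. PCs: A@1 B@2 C@2
Step 6: thread A executes A2 (y = y * 3). Shared: x=1 y=15. PCs: A@2 B@2 C@2
Step 7: thread C executes C3 (x = x + 5). Shared: x=6 y=15. PCs: A@2 B@2 C@3
Step 8: thread A executes A3 (y = y * 2). Shared: x=6 y=30. PCs: A@3 B@2 C@3
Step 9: thread A executes A4 (y = y + 2). Shared: x=6 y=32. PCs: A@4 B@2 C@3

Answer: x=6 y=32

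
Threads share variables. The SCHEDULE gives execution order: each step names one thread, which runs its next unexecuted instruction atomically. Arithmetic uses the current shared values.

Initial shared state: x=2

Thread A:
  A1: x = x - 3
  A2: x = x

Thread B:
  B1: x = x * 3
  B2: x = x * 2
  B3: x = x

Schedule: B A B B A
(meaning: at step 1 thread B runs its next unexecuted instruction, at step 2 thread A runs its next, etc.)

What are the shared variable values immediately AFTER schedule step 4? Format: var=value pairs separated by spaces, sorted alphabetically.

Answer: x=6

Derivation:
Step 1: thread B executes B1 (x = x * 3). Shared: x=6. PCs: A@0 B@1
Step 2: thread A executes A1 (x = x - 3). Shared: x=3. PCs: A@1 B@1
Step 3: thread B executes B2 (x = x * 2). Shared: x=6. PCs: A@1 B@2
Step 4: thread B executes B3 (x = x). Shared: x=6. PCs: A@1 B@3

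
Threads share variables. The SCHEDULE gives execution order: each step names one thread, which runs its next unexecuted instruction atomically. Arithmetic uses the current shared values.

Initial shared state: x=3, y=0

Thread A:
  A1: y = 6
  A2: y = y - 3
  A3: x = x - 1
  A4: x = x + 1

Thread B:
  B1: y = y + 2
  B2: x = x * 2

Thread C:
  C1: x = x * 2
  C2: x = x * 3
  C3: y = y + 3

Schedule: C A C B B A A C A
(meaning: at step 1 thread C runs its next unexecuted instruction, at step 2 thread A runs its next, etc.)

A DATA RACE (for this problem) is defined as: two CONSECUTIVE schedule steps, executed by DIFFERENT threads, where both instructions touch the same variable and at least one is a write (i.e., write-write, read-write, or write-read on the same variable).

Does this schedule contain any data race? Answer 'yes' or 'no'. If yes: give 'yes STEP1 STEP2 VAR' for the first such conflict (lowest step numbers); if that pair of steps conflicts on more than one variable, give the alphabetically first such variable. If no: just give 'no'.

Answer: no

Derivation:
Steps 1,2: C(r=x,w=x) vs A(r=-,w=y). No conflict.
Steps 2,3: A(r=-,w=y) vs C(r=x,w=x). No conflict.
Steps 3,4: C(r=x,w=x) vs B(r=y,w=y). No conflict.
Steps 4,5: same thread (B). No race.
Steps 5,6: B(r=x,w=x) vs A(r=y,w=y). No conflict.
Steps 6,7: same thread (A). No race.
Steps 7,8: A(r=x,w=x) vs C(r=y,w=y). No conflict.
Steps 8,9: C(r=y,w=y) vs A(r=x,w=x). No conflict.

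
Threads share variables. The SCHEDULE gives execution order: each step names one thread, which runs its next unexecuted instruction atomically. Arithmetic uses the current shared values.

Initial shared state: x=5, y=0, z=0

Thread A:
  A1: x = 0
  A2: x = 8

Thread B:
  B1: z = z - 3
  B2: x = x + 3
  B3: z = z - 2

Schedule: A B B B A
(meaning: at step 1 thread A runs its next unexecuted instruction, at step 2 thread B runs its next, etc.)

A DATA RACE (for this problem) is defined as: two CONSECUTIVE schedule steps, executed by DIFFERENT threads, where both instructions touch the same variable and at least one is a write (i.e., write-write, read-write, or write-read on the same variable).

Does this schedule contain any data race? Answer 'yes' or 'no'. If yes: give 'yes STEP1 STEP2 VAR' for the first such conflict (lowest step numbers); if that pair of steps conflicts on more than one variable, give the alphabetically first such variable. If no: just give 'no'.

Steps 1,2: A(r=-,w=x) vs B(r=z,w=z). No conflict.
Steps 2,3: same thread (B). No race.
Steps 3,4: same thread (B). No race.
Steps 4,5: B(r=z,w=z) vs A(r=-,w=x). No conflict.

Answer: no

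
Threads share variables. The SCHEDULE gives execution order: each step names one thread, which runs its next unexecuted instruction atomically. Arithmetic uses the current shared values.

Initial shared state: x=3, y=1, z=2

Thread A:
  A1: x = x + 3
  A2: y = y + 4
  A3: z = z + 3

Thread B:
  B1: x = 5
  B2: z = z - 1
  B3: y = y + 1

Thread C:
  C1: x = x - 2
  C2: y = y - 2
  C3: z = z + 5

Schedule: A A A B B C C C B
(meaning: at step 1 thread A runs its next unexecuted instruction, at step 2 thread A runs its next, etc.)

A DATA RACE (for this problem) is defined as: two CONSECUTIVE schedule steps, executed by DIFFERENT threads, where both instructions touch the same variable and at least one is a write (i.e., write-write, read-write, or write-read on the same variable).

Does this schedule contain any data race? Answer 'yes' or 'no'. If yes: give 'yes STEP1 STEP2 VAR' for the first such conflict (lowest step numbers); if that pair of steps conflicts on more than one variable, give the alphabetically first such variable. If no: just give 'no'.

Steps 1,2: same thread (A). No race.
Steps 2,3: same thread (A). No race.
Steps 3,4: A(r=z,w=z) vs B(r=-,w=x). No conflict.
Steps 4,5: same thread (B). No race.
Steps 5,6: B(r=z,w=z) vs C(r=x,w=x). No conflict.
Steps 6,7: same thread (C). No race.
Steps 7,8: same thread (C). No race.
Steps 8,9: C(r=z,w=z) vs B(r=y,w=y). No conflict.

Answer: no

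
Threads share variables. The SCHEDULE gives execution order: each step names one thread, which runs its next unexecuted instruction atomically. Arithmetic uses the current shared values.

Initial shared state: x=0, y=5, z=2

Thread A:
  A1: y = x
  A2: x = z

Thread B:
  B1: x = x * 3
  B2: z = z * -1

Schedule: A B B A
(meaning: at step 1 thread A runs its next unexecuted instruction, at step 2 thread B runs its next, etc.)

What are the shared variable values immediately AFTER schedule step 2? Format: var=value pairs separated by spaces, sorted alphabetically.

Answer: x=0 y=0 z=2

Derivation:
Step 1: thread A executes A1 (y = x). Shared: x=0 y=0 z=2. PCs: A@1 B@0
Step 2: thread B executes B1 (x = x * 3). Shared: x=0 y=0 z=2. PCs: A@1 B@1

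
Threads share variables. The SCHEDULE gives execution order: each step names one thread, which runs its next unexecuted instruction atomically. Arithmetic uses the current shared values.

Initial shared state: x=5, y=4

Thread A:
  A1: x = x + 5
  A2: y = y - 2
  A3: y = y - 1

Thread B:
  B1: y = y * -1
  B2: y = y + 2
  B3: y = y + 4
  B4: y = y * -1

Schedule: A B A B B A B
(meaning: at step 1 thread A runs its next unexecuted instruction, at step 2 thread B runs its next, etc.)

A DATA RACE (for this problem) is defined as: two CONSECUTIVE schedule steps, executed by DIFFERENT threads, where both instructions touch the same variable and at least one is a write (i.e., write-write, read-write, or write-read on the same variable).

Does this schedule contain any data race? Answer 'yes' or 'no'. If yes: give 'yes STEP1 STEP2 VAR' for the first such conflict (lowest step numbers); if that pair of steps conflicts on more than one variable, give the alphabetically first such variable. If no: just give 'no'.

Answer: yes 2 3 y

Derivation:
Steps 1,2: A(r=x,w=x) vs B(r=y,w=y). No conflict.
Steps 2,3: B(y = y * -1) vs A(y = y - 2). RACE on y (W-W).
Steps 3,4: A(y = y - 2) vs B(y = y + 2). RACE on y (W-W).
Steps 4,5: same thread (B). No race.
Steps 5,6: B(y = y + 4) vs A(y = y - 1). RACE on y (W-W).
Steps 6,7: A(y = y - 1) vs B(y = y * -1). RACE on y (W-W).
First conflict at steps 2,3.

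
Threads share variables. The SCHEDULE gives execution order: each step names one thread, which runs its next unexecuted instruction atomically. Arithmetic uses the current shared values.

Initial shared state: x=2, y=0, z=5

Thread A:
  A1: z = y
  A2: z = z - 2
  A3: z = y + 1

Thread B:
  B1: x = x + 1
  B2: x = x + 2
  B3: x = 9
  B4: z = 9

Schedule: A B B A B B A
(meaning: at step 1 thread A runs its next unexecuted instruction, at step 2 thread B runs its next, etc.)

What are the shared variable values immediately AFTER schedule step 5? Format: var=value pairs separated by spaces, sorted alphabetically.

Answer: x=9 y=0 z=-2

Derivation:
Step 1: thread A executes A1 (z = y). Shared: x=2 y=0 z=0. PCs: A@1 B@0
Step 2: thread B executes B1 (x = x + 1). Shared: x=3 y=0 z=0. PCs: A@1 B@1
Step 3: thread B executes B2 (x = x + 2). Shared: x=5 y=0 z=0. PCs: A@1 B@2
Step 4: thread A executes A2 (z = z - 2). Shared: x=5 y=0 z=-2. PCs: A@2 B@2
Step 5: thread B executes B3 (x = 9). Shared: x=9 y=0 z=-2. PCs: A@2 B@3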